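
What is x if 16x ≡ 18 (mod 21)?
x ≡ 9 (mod 21)

gcd(16, 21) = 1, which divides 18, so solutions exist.
Find 16^(-1) mod 21 by the extended Euclidean algorithm:
21 = 1 × 16 + 5  ⟹  5 = (1)·21 + (-1)·16
16 = 3 × 5 + 1  ⟹  1 = (-3)·21 + (4)·16
So (4)·16 ≡ 1 (mod 21), i.e. 16^(-1) ≡ 4 (mod 21).
x ≡ 4 × 18 = 72 ≡ 9 (mod 21).
Check: 16 × 9 = 144 ≡ 18 (mod 21).
Unique solution: x ≡ 9 (mod 21)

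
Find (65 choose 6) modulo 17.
11

Using Lucas' theorem:
Write n=65 and k=6 in base 17:
n in base 17: [3, 14]
k in base 17: [0, 6]
C(65,6) mod 17 = ∏ C(n_i, k_i) mod 17
Digit binomials (mod 17): C(3,0) = 1; C(14,6) = 3003 ≡ 11
Product: 1 × 11 = 11 ≡ 11 (mod 17)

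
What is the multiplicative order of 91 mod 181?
180

181 is prime, so ord(91) divides φ(181) = 180.
Divisors of 180: 1, 2, 3, 4, 5, 6, 9, 10, 12, 15, 18, 20, 30, 36, 45, 60, 90, 180.
Repeated squaring: 91^1 ≡ 91, 91^2 ≡ 136, 91^4 ≡ 34, 91^8 ≡ 70, 91^16 ≡ 13, 91^32 ≡ 169, 91^64 ≡ 144, 91^128 ≡ 102 (mod 181).
Test 91^d mod 181 for each divisor d in increasing order:
91^1 ≡ 91
91^2 ≡ 136
91^3 = 91^2·91^1 ≡ 68
91^4 ≡ 34
91^5 = 91^4·91^1 ≡ 17
91^6 = 91^4·91^2 ≡ 99
91^9 = 91^8·91^1 ≡ 35
91^10 = 91^8·91^2 ≡ 108
91^12 = 91^8·91^4 ≡ 27
91^15 = 91^8·91^4·91^2·91^1 ≡ 26
91^18 = 91^16·91^2 ≡ 139
91^20 = 91^16·91^4 ≡ 80
91^30 = 91^16·91^8·91^4·91^2 ≡ 133
91^36 = 91^32·91^4 ≡ 135
91^45 = 91^32·91^8·91^4·91^1 ≡ 19
91^60 = 91^32·91^16·91^8·91^4 ≡ 132
91^90 = 91^64·91^16·91^8·91^2 ≡ 180
91^180 = 91^128·91^32·91^16·91^4 ≡ 1  ← first divisor giving 1
The order is 180.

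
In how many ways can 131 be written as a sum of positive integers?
5964539504

p(n) counts ways to write n as a sum of positive integers (order ignored).
Euler's pentagonal recurrence: p(k) = p(k-1) + p(k-2) - p(k-5) - p(k-7) + p(k-12) + p(k-15) - ... (offsets j(3j∓1)/2, signs ++--, p(0)=1, p(<0)=0).
DP table for k = 0..130: p(0)=1, p(1)=1, p(2)=2, p(3)=3, p(4)=5, p(5)=7, p(6)=11, p(7)=15, p(8)=22, p(9)=30, p(10)=42, p(11)=56, p(12)=77, p(13)=101, p(14)=135, p(15)=176, p(16)=231, p(17)=297, p(18)=385, p(19)=490, p(20)=627, p(21)=792, p(22)=1002, p(23)=1255, p(24)=1575, p(25)=1958, p(26)=2436, p(27)=3010, p(28)=3718, p(29)=4565, p(30)=5604, p(31)=6842, p(32)=8349, p(33)=10143, p(34)=12310, p(35)=14883, p(36)=17977, p(37)=21637, p(38)=26015, p(39)=31185, p(40)=37338, p(41)=44583, p(42)=53174, p(43)=63261, p(44)=75175, p(45)=89134, p(46)=105558, p(47)=124754, p(48)=147273, p(49)=173525, p(50)=204226, p(51)=239943, p(52)=281589, p(53)=329931, p(54)=386155, p(55)=451276, p(56)=526823, p(57)=614154, p(58)=715220, p(59)=831820, p(60)=966467, p(61)=1121505, p(62)=1300156, p(63)=1505499, p(64)=1741630, p(65)=2012558, p(66)=2323520, p(67)=2679689, p(68)=3087735, p(69)=3554345, p(70)=4087968, p(71)=4697205, p(72)=5392783, p(73)=6185689, p(74)=7089500, p(75)=8118264, p(76)=9289091, p(77)=10619863, p(78)=12132164, p(79)=13848650, p(80)=15796476, p(81)=18004327, p(82)=20506255, p(83)=23338469, p(84)=26543660, p(85)=30167357, p(86)=34262962, p(87)=38887673, p(88)=44108109, p(89)=49995925, p(90)=56634173, p(91)=64112359, p(92)=72533807, p(93)=82010177, p(94)=92669720, p(95)=104651419, p(96)=118114304, p(97)=133230930, p(98)=150198136, p(99)=169229875, p(100)=190569292, p(101)=214481126, p(102)=241265379, p(103)=271248950, p(104)=304801365, p(105)=342325709, p(106)=384276336, p(107)=431149389, p(108)=483502844, p(109)=541946240, p(110)=607163746, p(111)=679903203, p(112)=761002156, p(113)=851376628, p(114)=952050665, p(115)=1064144451, p(116)=1188908248, p(117)=1327710076, p(118)=1482074143, p(119)=1653668665, p(120)=1844349560, p(121)=2056148051, p(122)=2291320912, p(123)=2552338241, p(124)=2841940500, p(125)=3163127352, p(126)=3519222692, p(127)=3913864295, p(128)=4351078600, p(129)=4835271870, p(130)=5371315400.
Final step: p(131) = p(130) + p(129) - p(126) - p(124) + p(119) + p(116) - p(109) - p(105) + p(96) + p(91) - p(80) - p(74) + p(61) + p(54) - p(39) - p(31) + p(14) + p(5)
= 5371315400 + 4835271870 - 3519222692 - 2841940500 + 1653668665 + 1188908248 - 541946240 - 342325709 + 118114304 + 64112359 - 15796476 - 7089500 + 1121505 + 386155 - 31185 - 6842 + 135 + 7
= 5964539504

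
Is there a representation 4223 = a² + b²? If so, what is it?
Not possible

Factorization: 4223 = 41 × 103
By Fermat: n is sum of two squares iff every prime p ≡ 3 (mod 4) appears to even power.
Prime(s) ≡ 3 (mod 4) with odd exponent: [(103, 1)]
Therefore 4223 cannot be expressed as a² + b².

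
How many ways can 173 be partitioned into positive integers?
362326859895

p(n) counts ways to write n as a sum of positive integers (order ignored).
Euler's pentagonal recurrence: p(k) = p(k-1) + p(k-2) - p(k-5) - p(k-7) + p(k-12) + p(k-15) - ... (offsets j(3j∓1)/2, signs ++--, p(0)=1, p(<0)=0).
DP table for k = 0..172: p(0)=1, p(1)=1, p(2)=2, p(3)=3, p(4)=5, p(5)=7, p(6)=11, p(7)=15, p(8)=22, p(9)=30, p(10)=42, p(11)=56, p(12)=77, p(13)=101, p(14)=135, p(15)=176, p(16)=231, p(17)=297, p(18)=385, p(19)=490, p(20)=627, p(21)=792, p(22)=1002, p(23)=1255, p(24)=1575, p(25)=1958, p(26)=2436, p(27)=3010, p(28)=3718, p(29)=4565, p(30)=5604, p(31)=6842, p(32)=8349, p(33)=10143, p(34)=12310, p(35)=14883, p(36)=17977, p(37)=21637, p(38)=26015, p(39)=31185, p(40)=37338, p(41)=44583, p(42)=53174, p(43)=63261, p(44)=75175, p(45)=89134, p(46)=105558, p(47)=124754, p(48)=147273, p(49)=173525, p(50)=204226, p(51)=239943, p(52)=281589, p(53)=329931, p(54)=386155, p(55)=451276, p(56)=526823, p(57)=614154, p(58)=715220, p(59)=831820, p(60)=966467, p(61)=1121505, p(62)=1300156, p(63)=1505499, p(64)=1741630, p(65)=2012558, p(66)=2323520, p(67)=2679689, p(68)=3087735, p(69)=3554345, p(70)=4087968, p(71)=4697205, p(72)=5392783, p(73)=6185689, p(74)=7089500, p(75)=8118264, p(76)=9289091, p(77)=10619863, p(78)=12132164, p(79)=13848650, p(80)=15796476, p(81)=18004327, p(82)=20506255, p(83)=23338469, p(84)=26543660, p(85)=30167357, p(86)=34262962, p(87)=38887673, p(88)=44108109, p(89)=49995925, p(90)=56634173, p(91)=64112359, p(92)=72533807, p(93)=82010177, p(94)=92669720, p(95)=104651419, p(96)=118114304, p(97)=133230930, p(98)=150198136, p(99)=169229875, p(100)=190569292, p(101)=214481126, p(102)=241265379, p(103)=271248950, p(104)=304801365, p(105)=342325709, p(106)=384276336, p(107)=431149389, p(108)=483502844, p(109)=541946240, p(110)=607163746, p(111)=679903203, p(112)=761002156, p(113)=851376628, p(114)=952050665, p(115)=1064144451, p(116)=1188908248, p(117)=1327710076, p(118)=1482074143, p(119)=1653668665, p(120)=1844349560, p(121)=2056148051, p(122)=2291320912, p(123)=2552338241, p(124)=2841940500, p(125)=3163127352, p(126)=3519222692, p(127)=3913864295, p(128)=4351078600, p(129)=4835271870, p(130)=5371315400, p(131)=5964539504, p(132)=6620830889, p(133)=7346629512, p(134)=8149040695, p(135)=9035836076, p(136)=10015581680, p(137)=11097645016, p(138)=12292341831, p(139)=13610949895, p(140)=15065878135, p(141)=16670689208, p(142)=18440293320, p(143)=20390982757, p(144)=22540654445, p(145)=24908858009, p(146)=27517052599, p(147)=30388671978, p(148)=33549419497, p(149)=37027355200, p(150)=40853235313, p(151)=45060624582, p(152)=49686288421, p(153)=54770336324, p(154)=60356673280, p(155)=66493182097, p(156)=73232243759, p(157)=80630964769, p(158)=88751778802, p(159)=97662728555, p(160)=107438159466, p(161)=118159068427, p(162)=129913904637, p(163)=142798995930, p(164)=156919475295, p(165)=172389800255, p(166)=189334822579, p(167)=207890420102, p(168)=228204732751, p(169)=250438925115, p(170)=274768617130, p(171)=301384802048, p(172)=330495499613.
Final step: p(173) = p(172) + p(171) - p(168) - p(166) + p(161) + p(158) - p(151) - p(147) + p(138) + p(133) - p(122) - p(116) + p(103) + p(96) - p(81) - p(73) + p(56) + p(47) - p(28) - p(18)
= 330495499613 + 301384802048 - 228204732751 - 189334822579 + 118159068427 + 88751778802 - 45060624582 - 30388671978 + 12292341831 + 7346629512 - 2291320912 - 1188908248 + 271248950 + 118114304 - 18004327 - 6185689 + 526823 + 124754 - 3718 - 385
= 362326859895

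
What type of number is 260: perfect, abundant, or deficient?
abundant

Proper divisors of 260: sum = 1 + 2 + 4 + 5 + 10 + 13 + 20 + 26 + 52 + 65 + 130 = 328
Since 328 > 260, 260 is abundant.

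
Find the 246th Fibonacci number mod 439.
52

Matrix identity: Q^n = [[F_(n+1), F_n], [F_n, F_(n-1)]] with Q = [[1,1],[1,0]].
n = 246 = 11110110₂. Square-and-multiply, entries mod 439:
Q^1 = [[1,1],[1,0]]
Q^3 = (Q^1)²·Q = [[3,2],[2,1]]
Q^7 = (Q^3)²·Q = [[21,13],[13,8]]
Q^15 = (Q^7)²·Q = [[109,171],[171,377]]
Q^30 = (Q^15)² = [[295,135],[135,160]]
Q^61 = (Q^30)²·Q = [[294,329],[329,404]]
Q^123 = (Q^61)²·Q = [[245,200],[200,45]]
Q^246 = (Q^123)² = [[372,52],[52,320]]
F_246 mod 439 = Q^246[0][1] = 52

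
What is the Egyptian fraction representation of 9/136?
1/16 + 1/272

Greedy algorithm:
9/136: ceiling(136/9) = 16, use 1/16
1/272: ceiling(272/1) = 272, use 1/272
Result: 9/136 = 1/16 + 1/272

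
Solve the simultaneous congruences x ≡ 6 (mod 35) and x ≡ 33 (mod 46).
1091

Using Chinese Remainder Theorem:
M = 35 × 46 = 1610
M1 = 46, M2 = 35
y1 = 46^(-1) mod 35 = 16
y2 = 35^(-1) mod 46 = 25
x = (6×46×16 + 33×35×25) mod 1610 = 1091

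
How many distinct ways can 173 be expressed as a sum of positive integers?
362326859895

p(n) counts ways to write n as a sum of positive integers (order ignored).
Euler's pentagonal recurrence: p(k) = p(k-1) + p(k-2) - p(k-5) - p(k-7) + p(k-12) + p(k-15) - ... (offsets j(3j∓1)/2, signs ++--, p(0)=1, p(<0)=0).
DP table for k = 0..172: p(0)=1, p(1)=1, p(2)=2, p(3)=3, p(4)=5, p(5)=7, p(6)=11, p(7)=15, p(8)=22, p(9)=30, p(10)=42, p(11)=56, p(12)=77, p(13)=101, p(14)=135, p(15)=176, p(16)=231, p(17)=297, p(18)=385, p(19)=490, p(20)=627, p(21)=792, p(22)=1002, p(23)=1255, p(24)=1575, p(25)=1958, p(26)=2436, p(27)=3010, p(28)=3718, p(29)=4565, p(30)=5604, p(31)=6842, p(32)=8349, p(33)=10143, p(34)=12310, p(35)=14883, p(36)=17977, p(37)=21637, p(38)=26015, p(39)=31185, p(40)=37338, p(41)=44583, p(42)=53174, p(43)=63261, p(44)=75175, p(45)=89134, p(46)=105558, p(47)=124754, p(48)=147273, p(49)=173525, p(50)=204226, p(51)=239943, p(52)=281589, p(53)=329931, p(54)=386155, p(55)=451276, p(56)=526823, p(57)=614154, p(58)=715220, p(59)=831820, p(60)=966467, p(61)=1121505, p(62)=1300156, p(63)=1505499, p(64)=1741630, p(65)=2012558, p(66)=2323520, p(67)=2679689, p(68)=3087735, p(69)=3554345, p(70)=4087968, p(71)=4697205, p(72)=5392783, p(73)=6185689, p(74)=7089500, p(75)=8118264, p(76)=9289091, p(77)=10619863, p(78)=12132164, p(79)=13848650, p(80)=15796476, p(81)=18004327, p(82)=20506255, p(83)=23338469, p(84)=26543660, p(85)=30167357, p(86)=34262962, p(87)=38887673, p(88)=44108109, p(89)=49995925, p(90)=56634173, p(91)=64112359, p(92)=72533807, p(93)=82010177, p(94)=92669720, p(95)=104651419, p(96)=118114304, p(97)=133230930, p(98)=150198136, p(99)=169229875, p(100)=190569292, p(101)=214481126, p(102)=241265379, p(103)=271248950, p(104)=304801365, p(105)=342325709, p(106)=384276336, p(107)=431149389, p(108)=483502844, p(109)=541946240, p(110)=607163746, p(111)=679903203, p(112)=761002156, p(113)=851376628, p(114)=952050665, p(115)=1064144451, p(116)=1188908248, p(117)=1327710076, p(118)=1482074143, p(119)=1653668665, p(120)=1844349560, p(121)=2056148051, p(122)=2291320912, p(123)=2552338241, p(124)=2841940500, p(125)=3163127352, p(126)=3519222692, p(127)=3913864295, p(128)=4351078600, p(129)=4835271870, p(130)=5371315400, p(131)=5964539504, p(132)=6620830889, p(133)=7346629512, p(134)=8149040695, p(135)=9035836076, p(136)=10015581680, p(137)=11097645016, p(138)=12292341831, p(139)=13610949895, p(140)=15065878135, p(141)=16670689208, p(142)=18440293320, p(143)=20390982757, p(144)=22540654445, p(145)=24908858009, p(146)=27517052599, p(147)=30388671978, p(148)=33549419497, p(149)=37027355200, p(150)=40853235313, p(151)=45060624582, p(152)=49686288421, p(153)=54770336324, p(154)=60356673280, p(155)=66493182097, p(156)=73232243759, p(157)=80630964769, p(158)=88751778802, p(159)=97662728555, p(160)=107438159466, p(161)=118159068427, p(162)=129913904637, p(163)=142798995930, p(164)=156919475295, p(165)=172389800255, p(166)=189334822579, p(167)=207890420102, p(168)=228204732751, p(169)=250438925115, p(170)=274768617130, p(171)=301384802048, p(172)=330495499613.
Final step: p(173) = p(172) + p(171) - p(168) - p(166) + p(161) + p(158) - p(151) - p(147) + p(138) + p(133) - p(122) - p(116) + p(103) + p(96) - p(81) - p(73) + p(56) + p(47) - p(28) - p(18)
= 330495499613 + 301384802048 - 228204732751 - 189334822579 + 118159068427 + 88751778802 - 45060624582 - 30388671978 + 12292341831 + 7346629512 - 2291320912 - 1188908248 + 271248950 + 118114304 - 18004327 - 6185689 + 526823 + 124754 - 3718 - 385
= 362326859895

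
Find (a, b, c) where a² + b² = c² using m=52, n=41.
(1023, 4264, 4385)

Euclid's formula: a = m² - n², b = 2mn, c = m² + n²
m = 52, n = 41
a = 52² - 41² = 2704 - 1681 = 1023
b = 2 × 52 × 41 = 4264
c = 52² + 41² = 2704 + 1681 = 4385
Verification: 1023² + 4264² = 1046529 + 18181696 = 19228225 = 4385² ✓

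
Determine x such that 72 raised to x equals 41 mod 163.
64

Baby-step giant-step with step n = ⌈√163⌉ = 13.
Baby steps 72^j mod 163 (j:value) for j=0..12: 0:1, 1:72, 2:131, 3:141, 4:46, 5:52, 6:158, 7:129, 8:160, 9:110, 10:96, 11:66, 12:25.
Giant-step multiplier: 72^(-13) ≡ 72^(162-13) = 72^149 ≡ 70 (mod 163).
Giant steps γ_i = 41·70^i mod 163: γ_0=41, γ_1=99, γ_2=84, γ_3=12, γ_4=25 (in table at j=12).
x = i·n + j = 4·13 + 12 = 64.
Check: 72^64 ≡ 41 (mod 163).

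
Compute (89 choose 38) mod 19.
6

Using Lucas' theorem:
Write n=89 and k=38 in base 19:
n in base 19: [4, 13]
k in base 19: [2, 0]
C(89,38) mod 19 = ∏ C(n_i, k_i) mod 19
Digit binomials (mod 19): C(4,2) = 6; C(13,0) = 1
Product: 6 × 1 = 6 ≡ 6 (mod 19)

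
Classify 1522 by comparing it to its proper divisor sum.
deficient

Proper divisors of 1522: sum = 1 + 2 + 761 = 764
Since 764 < 1522, 1522 is deficient.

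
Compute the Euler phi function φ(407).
360

407 = 11 × 37
φ(n) = n × ∏(1 - 1/p) for each prime p dividing n
φ(407) = 407 × (1 - 1/11) × (1 - 1/37) = 360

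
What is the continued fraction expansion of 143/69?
[2; 13, 1, 4]

Euclidean algorithm steps:
143 = 2 × 69 + 5
69 = 13 × 5 + 4
5 = 1 × 4 + 1
4 = 4 × 1 + 0
Continued fraction: [2; 13, 1, 4]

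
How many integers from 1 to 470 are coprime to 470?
184

470 = 2 × 5 × 47
φ(n) = n × ∏(1 - 1/p) for each prime p dividing n
φ(470) = 470 × (1 - 1/2) × (1 - 1/5) × (1 - 1/47) = 184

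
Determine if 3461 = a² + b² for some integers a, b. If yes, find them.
31² + 50² (a=31, b=50)

Factorization: 3461 = 3461
By Fermat: n is sum of two squares iff every prime p ≡ 3 (mod 4) appears to even power.
All primes ≡ 3 (mod 4) appear to even power.
Search a = 0, 1, 2, … for 3461 - a² a perfect square: first hit at a = 31: 3461 - 961 = 2500 = 50².
3461 = 31² + 50² = 961 + 2500 ✓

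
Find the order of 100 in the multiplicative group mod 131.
65

131 is prime, so ord(100) divides φ(131) = 130.
Divisors of 130: 1, 2, 5, 10, 13, 26, 65, 130.
Repeated squaring: 100^1 ≡ 100, 100^2 ≡ 44, 100^4 ≡ 102, 100^8 ≡ 55, 100^16 ≡ 12, 100^32 ≡ 13, 100^64 ≡ 38, 100^128 ≡ 3 (mod 131).
Test 100^d mod 131 for each divisor d in increasing order:
100^1 ≡ 100
100^2 ≡ 44
100^5 = 100^4·100^1 ≡ 113
100^10 = 100^8·100^2 ≡ 62
100^13 = 100^8·100^4·100^1 ≡ 58
100^26 = 100^16·100^8·100^2 ≡ 89
100^65 = 100^64·100^1 ≡ 1  ← first divisor giving 1
The order is 65.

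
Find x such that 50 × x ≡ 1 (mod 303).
200

gcd(50, 303) = 1, so the inverse exists.
Extended Euclidean algorithm on (303, 50):
303 = 6 × 50 + 3  ⟹  3 = (1)·303 + (-6)·50
50 = 16 × 3 + 2  ⟹  2 = (-16)·303 + (97)·50
3 = 1 × 2 + 1  ⟹  1 = (17)·303 + (-103)·50
So (-103)·50 ≡ 1 (mod 303), i.e. 50^(-1) ≡ -103 ≡ 200 (mod 303).
Check: 50 × 200 = 10000 ≡ 1 (mod 303)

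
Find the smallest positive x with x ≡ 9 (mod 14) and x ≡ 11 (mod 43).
527

Using Chinese Remainder Theorem:
M = 14 × 43 = 602
M1 = 43, M2 = 14
y1 = 43^(-1) mod 14 = 1
y2 = 14^(-1) mod 43 = 40
x = (9×43×1 + 11×14×40) mod 602 = 527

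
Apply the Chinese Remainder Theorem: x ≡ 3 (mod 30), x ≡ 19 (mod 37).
93

Using Chinese Remainder Theorem:
M = 30 × 37 = 1110
M1 = 37, M2 = 30
y1 = 37^(-1) mod 30 = 13
y2 = 30^(-1) mod 37 = 21
x = (3×37×13 + 19×30×21) mod 1110 = 93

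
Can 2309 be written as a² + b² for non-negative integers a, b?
10² + 47² (a=10, b=47)

Factorization: 2309 = 2309
By Fermat: n is sum of two squares iff every prime p ≡ 3 (mod 4) appears to even power.
All primes ≡ 3 (mod 4) appear to even power.
Search a = 0, 1, 2, … for 2309 - a² a perfect square: first hit at a = 10: 2309 - 100 = 2209 = 47².
2309 = 10² + 47² = 100 + 2209 ✓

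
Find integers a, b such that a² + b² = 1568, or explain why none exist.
28² + 28² (a=28, b=28)

Factorization: 1568 = 2^5 × 7^2
By Fermat: n is sum of two squares iff every prime p ≡ 3 (mod 4) appears to even power.
All primes ≡ 3 (mod 4) appear to even power.
Search a = 0, 1, 2, … for 1568 - a² a perfect square: first hit at a = 28: 1568 - 784 = 784 = 28².
1568 = 28² + 28² = 784 + 784 ✓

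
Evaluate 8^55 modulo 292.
8

Repeated squaring. Binary of 55 = 110111.
8^1 ≡ 8 (mod 292); 8^2 ≡ 64 (mod 292); 8^4 ≡ 8 (mod 292); 8^8 ≡ 64 (mod 292); 8^16 ≡ 8 (mod 292); 8^32 ≡ 64 (mod 292)
8^55 = 8^1 × 8^2 × 8^4 × 8^16 × 8^32 ≡ 8 (mod 292)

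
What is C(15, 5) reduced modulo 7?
0

Using Lucas' theorem:
Write n=15 and k=5 in base 7:
n in base 7: [2, 1]
k in base 7: [0, 5]
C(15,5) mod 7 = ∏ C(n_i, k_i) mod 7
Digit binomials (mod 7): C(2,0) = 1; C(1,5) = 0 (k_i > n_i)
Product: 1 × 0 = 0 ≡ 0 (mod 7)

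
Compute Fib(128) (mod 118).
85

Matrix identity: Q^n = [[F_(n+1), F_n], [F_n, F_(n-1)]] with Q = [[1,1],[1,0]].
n = 128 = 10000000₂. Square-and-multiply, entries mod 118:
Q^1 = [[1,1],[1,0]]
Q^2 = (Q^1)² = [[2,1],[1,1]]
Q^4 = (Q^2)² = [[5,3],[3,2]]
Q^8 = (Q^4)² = [[34,21],[21,13]]
Q^16 = (Q^8)² = [[63,43],[43,20]]
Q^32 = (Q^16)² = [[36,29],[29,7]]
Q^64 = (Q^32)² = [[13,67],[67,64]]
Q^128 = (Q^64)² = [[56,85],[85,89]]
F_128 mod 118 = Q^128[0][1] = 85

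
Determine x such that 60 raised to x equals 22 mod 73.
9

Baby-step giant-step with step n = ⌈√73⌉ = 9.
Baby steps 60^j mod 73 (j:value) for j=0..8: 0:1, 1:60, 2:23, 3:66, 4:18, 5:58, 6:49, 7:20, 8:32.
Giant-step multiplier: 60^(-9) ≡ 60^(72-9) = 60^63 ≡ 10 (mod 73).
Giant steps γ_i = 22·10^i mod 73: γ_0=22, γ_1=1 (in table at j=0).
x = i·n + j = 1·9 + 0 = 9.
Check: 60^9 ≡ 22 (mod 73).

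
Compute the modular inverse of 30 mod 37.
21

gcd(30, 37) = 1, so the inverse exists.
Extended Euclidean algorithm on (37, 30):
37 = 1 × 30 + 7  ⟹  7 = (1)·37 + (-1)·30
30 = 4 × 7 + 2  ⟹  2 = (-4)·37 + (5)·30
7 = 3 × 2 + 1  ⟹  1 = (13)·37 + (-16)·30
So (-16)·30 ≡ 1 (mod 37), i.e. 30^(-1) ≡ -16 ≡ 21 (mod 37).
Check: 30 × 21 = 630 ≡ 1 (mod 37)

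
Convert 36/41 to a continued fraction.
[0; 1, 7, 5]

Euclidean algorithm steps:
36 = 0 × 41 + 36
41 = 1 × 36 + 5
36 = 7 × 5 + 1
5 = 5 × 1 + 0
Continued fraction: [0; 1, 7, 5]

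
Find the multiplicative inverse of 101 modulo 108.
77

gcd(101, 108) = 1, so the inverse exists.
Extended Euclidean algorithm on (108, 101):
108 = 1 × 101 + 7  ⟹  7 = (1)·108 + (-1)·101
101 = 14 × 7 + 3  ⟹  3 = (-14)·108 + (15)·101
7 = 2 × 3 + 1  ⟹  1 = (29)·108 + (-31)·101
So (-31)·101 ≡ 1 (mod 108), i.e. 101^(-1) ≡ -31 ≡ 77 (mod 108).
Check: 101 × 77 = 7777 ≡ 1 (mod 108)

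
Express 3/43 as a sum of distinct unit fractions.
1/15 + 1/323 + 1/208335

Greedy algorithm:
3/43: ceiling(43/3) = 15, use 1/15
2/645: ceiling(645/2) = 323, use 1/323
1/208335: ceiling(208335/1) = 208335, use 1/208335
Result: 3/43 = 1/15 + 1/323 + 1/208335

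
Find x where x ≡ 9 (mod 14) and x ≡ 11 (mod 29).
359

Using Chinese Remainder Theorem:
M = 14 × 29 = 406
M1 = 29, M2 = 14
y1 = 29^(-1) mod 14 = 1
y2 = 14^(-1) mod 29 = 27
x = (9×29×1 + 11×14×27) mod 406 = 359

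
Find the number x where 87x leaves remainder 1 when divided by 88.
87

gcd(87, 88) = 1, so the inverse exists.
Extended Euclidean algorithm on (88, 87):
88 = 1 × 87 + 1  ⟹  1 = (1)·88 + (-1)·87
So (-1)·87 ≡ 1 (mod 88), i.e. 87^(-1) ≡ -1 ≡ 87 (mod 88).
Check: 87 × 87 = 7569 ≡ 1 (mod 88)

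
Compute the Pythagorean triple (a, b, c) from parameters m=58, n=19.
(3003, 2204, 3725)

Euclid's formula: a = m² - n², b = 2mn, c = m² + n²
m = 58, n = 19
a = 58² - 19² = 3364 - 361 = 3003
b = 2 × 58 × 19 = 2204
c = 58² + 19² = 3364 + 361 = 3725
Verification: 3003² + 2204² = 9018009 + 4857616 = 13875625 = 3725² ✓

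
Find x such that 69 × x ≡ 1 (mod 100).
29

gcd(69, 100) = 1, so the inverse exists.
Extended Euclidean algorithm on (100, 69):
100 = 1 × 69 + 31  ⟹  31 = (1)·100 + (-1)·69
69 = 2 × 31 + 7  ⟹  7 = (-2)·100 + (3)·69
31 = 4 × 7 + 3  ⟹  3 = (9)·100 + (-13)·69
7 = 2 × 3 + 1  ⟹  1 = (-20)·100 + (29)·69
So (29)·69 ≡ 1 (mod 100), i.e. 69^(-1) ≡ 29 (mod 100).
Check: 69 × 29 = 2001 ≡ 1 (mod 100)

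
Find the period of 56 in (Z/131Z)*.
130

131 is prime, so ord(56) divides φ(131) = 130.
Divisors of 130: 1, 2, 5, 10, 13, 26, 65, 130.
Repeated squaring: 56^1 ≡ 56, 56^2 ≡ 123, 56^4 ≡ 64, 56^8 ≡ 35, 56^16 ≡ 46, 56^32 ≡ 20, 56^64 ≡ 7, 56^128 ≡ 49 (mod 131).
Test 56^d mod 131 for each divisor d in increasing order:
56^1 ≡ 56
56^2 ≡ 123
56^5 = 56^4·56^1 ≡ 47
56^10 = 56^8·56^2 ≡ 113
56^13 = 56^8·56^4·56^1 ≡ 73
56^26 = 56^16·56^8·56^2 ≡ 89
56^65 = 56^64·56^1 ≡ 130
56^130 = 56^128·56^2 ≡ 1  ← first divisor giving 1
The order is 130.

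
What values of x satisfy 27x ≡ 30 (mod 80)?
x ≡ 10 (mod 80)

gcd(27, 80) = 1, which divides 30, so solutions exist.
Find 27^(-1) mod 80 by the extended Euclidean algorithm:
80 = 2 × 27 + 26  ⟹  26 = (1)·80 + (-2)·27
27 = 1 × 26 + 1  ⟹  1 = (-1)·80 + (3)·27
So (3)·27 ≡ 1 (mod 80), i.e. 27^(-1) ≡ 3 (mod 80).
x ≡ 3 × 30 = 90 ≡ 10 (mod 80).
Check: 27 × 10 = 270 ≡ 30 (mod 80).
Unique solution: x ≡ 10 (mod 80)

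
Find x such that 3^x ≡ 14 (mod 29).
25

Baby-step giant-step with step n = ⌈√29⌉ = 6.
Baby steps 3^j mod 29 (j:value) for j=0..5: 0:1, 1:3, 2:9, 3:27, 4:23, 5:11.
Giant-step multiplier: 3^(-6) ≡ 3^(28-6) = 3^22 ≡ 22 (mod 29).
Giant steps γ_i = 14·22^i mod 29: γ_0=14, γ_1=18, γ_2=19, γ_3=12, γ_4=3 (in table at j=1).
x = i·n + j = 4·6 + 1 = 25.
Check: 3^25 ≡ 14 (mod 29).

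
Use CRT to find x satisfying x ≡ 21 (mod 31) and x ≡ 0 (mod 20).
300

Using Chinese Remainder Theorem:
M = 31 × 20 = 620
M1 = 20, M2 = 31
y1 = 20^(-1) mod 31 = 14
y2 = 31^(-1) mod 20 = 11
x = (21×20×14 + 0×31×11) mod 620 = 300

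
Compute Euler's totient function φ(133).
108

133 = 7 × 19
φ(n) = n × ∏(1 - 1/p) for each prime p dividing n
φ(133) = 133 × (1 - 1/7) × (1 - 1/19) = 108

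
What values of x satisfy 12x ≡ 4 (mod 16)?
x ≡ 3 (mod 4)

gcd(12, 16) = 4, which divides 4, so solutions exist.
Divide through by 4: 3x ≡ 1 (mod 4).
Find 3^(-1) mod 4 by the extended Euclidean algorithm:
4 = 1 × 3 + 1  ⟹  1 = (1)·4 + (-1)·3
So (-1)·3 ≡ 1 (mod 4), i.e. 3^(-1) ≡ -1 ≡ 3 (mod 4).
x ≡ 3 × 1 = 3 ≡ 3 (mod 4).
Check: 12 × 3 = 36 ≡ 4 (mod 16).
x ≡ 3 (mod 4), giving 4 solutions mod 16.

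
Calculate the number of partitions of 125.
3163127352

p(n) counts ways to write n as a sum of positive integers (order ignored).
Euler's pentagonal recurrence: p(k) = p(k-1) + p(k-2) - p(k-5) - p(k-7) + p(k-12) + p(k-15) - ... (offsets j(3j∓1)/2, signs ++--, p(0)=1, p(<0)=0).
DP table for k = 0..124: p(0)=1, p(1)=1, p(2)=2, p(3)=3, p(4)=5, p(5)=7, p(6)=11, p(7)=15, p(8)=22, p(9)=30, p(10)=42, p(11)=56, p(12)=77, p(13)=101, p(14)=135, p(15)=176, p(16)=231, p(17)=297, p(18)=385, p(19)=490, p(20)=627, p(21)=792, p(22)=1002, p(23)=1255, p(24)=1575, p(25)=1958, p(26)=2436, p(27)=3010, p(28)=3718, p(29)=4565, p(30)=5604, p(31)=6842, p(32)=8349, p(33)=10143, p(34)=12310, p(35)=14883, p(36)=17977, p(37)=21637, p(38)=26015, p(39)=31185, p(40)=37338, p(41)=44583, p(42)=53174, p(43)=63261, p(44)=75175, p(45)=89134, p(46)=105558, p(47)=124754, p(48)=147273, p(49)=173525, p(50)=204226, p(51)=239943, p(52)=281589, p(53)=329931, p(54)=386155, p(55)=451276, p(56)=526823, p(57)=614154, p(58)=715220, p(59)=831820, p(60)=966467, p(61)=1121505, p(62)=1300156, p(63)=1505499, p(64)=1741630, p(65)=2012558, p(66)=2323520, p(67)=2679689, p(68)=3087735, p(69)=3554345, p(70)=4087968, p(71)=4697205, p(72)=5392783, p(73)=6185689, p(74)=7089500, p(75)=8118264, p(76)=9289091, p(77)=10619863, p(78)=12132164, p(79)=13848650, p(80)=15796476, p(81)=18004327, p(82)=20506255, p(83)=23338469, p(84)=26543660, p(85)=30167357, p(86)=34262962, p(87)=38887673, p(88)=44108109, p(89)=49995925, p(90)=56634173, p(91)=64112359, p(92)=72533807, p(93)=82010177, p(94)=92669720, p(95)=104651419, p(96)=118114304, p(97)=133230930, p(98)=150198136, p(99)=169229875, p(100)=190569292, p(101)=214481126, p(102)=241265379, p(103)=271248950, p(104)=304801365, p(105)=342325709, p(106)=384276336, p(107)=431149389, p(108)=483502844, p(109)=541946240, p(110)=607163746, p(111)=679903203, p(112)=761002156, p(113)=851376628, p(114)=952050665, p(115)=1064144451, p(116)=1188908248, p(117)=1327710076, p(118)=1482074143, p(119)=1653668665, p(120)=1844349560, p(121)=2056148051, p(122)=2291320912, p(123)=2552338241, p(124)=2841940500.
Final step: p(125) = p(124) + p(123) - p(120) - p(118) + p(113) + p(110) - p(103) - p(99) + p(90) + p(85) - p(74) - p(68) + p(55) + p(48) - p(33) - p(25) + p(8)
= 2841940500 + 2552338241 - 1844349560 - 1482074143 + 851376628 + 607163746 - 271248950 - 169229875 + 56634173 + 30167357 - 7089500 - 3087735 + 451276 + 147273 - 10143 - 1958 + 22
= 3163127352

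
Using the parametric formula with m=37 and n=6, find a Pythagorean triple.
(1333, 444, 1405)

Euclid's formula: a = m² - n², b = 2mn, c = m² + n²
m = 37, n = 6
a = 37² - 6² = 1369 - 36 = 1333
b = 2 × 37 × 6 = 444
c = 37² + 6² = 1369 + 36 = 1405
Verification: 1333² + 444² = 1776889 + 197136 = 1974025 = 1405² ✓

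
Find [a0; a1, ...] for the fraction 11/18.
[0; 1, 1, 1, 1, 3]

Euclidean algorithm steps:
11 = 0 × 18 + 11
18 = 1 × 11 + 7
11 = 1 × 7 + 4
7 = 1 × 4 + 3
4 = 1 × 3 + 1
3 = 3 × 1 + 0
Continued fraction: [0; 1, 1, 1, 1, 3]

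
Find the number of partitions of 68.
3087735

p(n) counts ways to write n as a sum of positive integers (order ignored).
Euler's pentagonal recurrence: p(k) = p(k-1) + p(k-2) - p(k-5) - p(k-7) + p(k-12) + p(k-15) - ... (offsets j(3j∓1)/2, signs ++--, p(0)=1, p(<0)=0).
DP table for k = 0..67: p(0)=1, p(1)=1, p(2)=2, p(3)=3, p(4)=5, p(5)=7, p(6)=11, p(7)=15, p(8)=22, p(9)=30, p(10)=42, p(11)=56, p(12)=77, p(13)=101, p(14)=135, p(15)=176, p(16)=231, p(17)=297, p(18)=385, p(19)=490, p(20)=627, p(21)=792, p(22)=1002, p(23)=1255, p(24)=1575, p(25)=1958, p(26)=2436, p(27)=3010, p(28)=3718, p(29)=4565, p(30)=5604, p(31)=6842, p(32)=8349, p(33)=10143, p(34)=12310, p(35)=14883, p(36)=17977, p(37)=21637, p(38)=26015, p(39)=31185, p(40)=37338, p(41)=44583, p(42)=53174, p(43)=63261, p(44)=75175, p(45)=89134, p(46)=105558, p(47)=124754, p(48)=147273, p(49)=173525, p(50)=204226, p(51)=239943, p(52)=281589, p(53)=329931, p(54)=386155, p(55)=451276, p(56)=526823, p(57)=614154, p(58)=715220, p(59)=831820, p(60)=966467, p(61)=1121505, p(62)=1300156, p(63)=1505499, p(64)=1741630, p(65)=2012558, p(66)=2323520, p(67)=2679689.
Final step: p(68) = p(67) + p(66) - p(63) - p(61) + p(56) + p(53) - p(46) - p(42) + p(33) + p(28) - p(17) - p(11)
= 2679689 + 2323520 - 1505499 - 1121505 + 526823 + 329931 - 105558 - 53174 + 10143 + 3718 - 297 - 56
= 3087735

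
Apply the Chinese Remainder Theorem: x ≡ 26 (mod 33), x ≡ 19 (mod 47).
818

Using Chinese Remainder Theorem:
M = 33 × 47 = 1551
M1 = 47, M2 = 33
y1 = 47^(-1) mod 33 = 26
y2 = 33^(-1) mod 47 = 10
x = (26×47×26 + 19×33×10) mod 1551 = 818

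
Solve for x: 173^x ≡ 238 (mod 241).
202

Baby-step giant-step with step n = ⌈√241⌉ = 16.
Baby steps 173^j mod 241 (j:value) for j=0..15: 0:1, 1:173, 2:45, 3:73, 4:97, 5:152, 6:27, 7:92, 8:10, 9:43, 10:209, 11:7, 12:6, 13:74, 14:29, 15:197.
Giant-step multiplier: 173^(-16) ≡ 173^(240-16) = 173^224 ≡ 94 (mod 241).
Giant steps γ_i = 238·94^i mod 241: γ_0=238, γ_1=200, γ_2=2, γ_3=188, γ_4=79, γ_5=196, γ_6=108, γ_7=30, γ_8=169, γ_9=221, γ_10=48, γ_11=174, γ_12=209 (in table at j=10).
x = i·n + j = 12·16 + 10 = 202.
Check: 173^202 ≡ 238 (mod 241).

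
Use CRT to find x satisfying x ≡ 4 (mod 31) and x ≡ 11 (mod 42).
221

Using Chinese Remainder Theorem:
M = 31 × 42 = 1302
M1 = 42, M2 = 31
y1 = 42^(-1) mod 31 = 17
y2 = 31^(-1) mod 42 = 19
x = (4×42×17 + 11×31×19) mod 1302 = 221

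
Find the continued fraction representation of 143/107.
[1; 2, 1, 35]

Euclidean algorithm steps:
143 = 1 × 107 + 36
107 = 2 × 36 + 35
36 = 1 × 35 + 1
35 = 35 × 1 + 0
Continued fraction: [1; 2, 1, 35]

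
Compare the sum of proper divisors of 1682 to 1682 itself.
deficient

Proper divisors of 1682: sum = 1 + 2 + 29 + 58 + 841 = 931
Since 931 < 1682, 1682 is deficient.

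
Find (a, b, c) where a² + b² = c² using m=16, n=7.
(207, 224, 305)

Euclid's formula: a = m² - n², b = 2mn, c = m² + n²
m = 16, n = 7
a = 16² - 7² = 256 - 49 = 207
b = 2 × 16 × 7 = 224
c = 16² + 7² = 256 + 49 = 305
Verification: 207² + 224² = 42849 + 50176 = 93025 = 305² ✓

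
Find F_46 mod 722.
207

Matrix identity: Q^n = [[F_(n+1), F_n], [F_n, F_(n-1)]] with Q = [[1,1],[1,0]].
n = 46 = 101110₂. Square-and-multiply, entries mod 722:
Q^1 = [[1,1],[1,0]]
Q^2 = (Q^1)² = [[2,1],[1,1]]
Q^5 = (Q^2)²·Q = [[8,5],[5,3]]
Q^11 = (Q^5)²·Q = [[144,89],[89,55]]
Q^23 = (Q^11)²·Q = [[160,499],[499,383]]
Q^46 = (Q^23)² = [[241,207],[207,34]]
F_46 mod 722 = Q^46[0][1] = 207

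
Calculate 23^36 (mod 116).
81

Repeated squaring. Binary of 36 = 100100.
23^1 ≡ 23 (mod 116); 23^2 ≡ 65 (mod 116); 23^4 ≡ 49 (mod 116); 23^8 ≡ 81 (mod 116); 23^16 ≡ 65 (mod 116); 23^32 ≡ 49 (mod 116)
23^36 = 23^4 × 23^32 ≡ 81 (mod 116)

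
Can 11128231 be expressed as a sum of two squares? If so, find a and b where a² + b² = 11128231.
Not possible

Factorization: 11128231 = 37 × 67^3
By Fermat: n is sum of two squares iff every prime p ≡ 3 (mod 4) appears to even power.
Prime(s) ≡ 3 (mod 4) with odd exponent: [(67, 3)]
Therefore 11128231 cannot be expressed as a² + b².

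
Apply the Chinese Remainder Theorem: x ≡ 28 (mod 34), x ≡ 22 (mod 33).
946

Using Chinese Remainder Theorem:
M = 34 × 33 = 1122
M1 = 33, M2 = 34
y1 = 33^(-1) mod 34 = 33
y2 = 34^(-1) mod 33 = 1
x = (28×33×33 + 22×34×1) mod 1122 = 946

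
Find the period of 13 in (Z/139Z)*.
69

139 is prime, so ord(13) divides φ(139) = 138.
Divisors of 138: 1, 2, 3, 6, 23, 46, 69, 138.
Repeated squaring: 13^1 ≡ 13, 13^2 ≡ 30, 13^4 ≡ 66, 13^8 ≡ 47, 13^16 ≡ 124, 13^32 ≡ 86, 13^64 ≡ 29, 13^128 ≡ 7 (mod 139).
Test 13^d mod 139 for each divisor d in increasing order:
13^1 ≡ 13
13^2 ≡ 30
13^3 = 13^2·13^1 ≡ 112
13^6 = 13^4·13^2 ≡ 34
13^23 = 13^16·13^4·13^2·13^1 ≡ 42
13^46 = 13^32·13^8·13^4·13^2 ≡ 96
13^69 = 13^64·13^4·13^1 ≡ 1  ← first divisor giving 1
The order is 69.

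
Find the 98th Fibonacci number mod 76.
21

Matrix identity: Q^n = [[F_(n+1), F_n], [F_n, F_(n-1)]] with Q = [[1,1],[1,0]].
n = 98 = 1100010₂. Square-and-multiply, entries mod 76:
Q^1 = [[1,1],[1,0]]
Q^3 = (Q^1)²·Q = [[3,2],[2,1]]
Q^6 = (Q^3)² = [[13,8],[8,5]]
Q^12 = (Q^6)² = [[5,68],[68,13]]
Q^24 = (Q^12)² = [[13,8],[8,5]]
Q^49 = (Q^24)²·Q = [[73,5],[5,68]]
Q^98 = (Q^49)² = [[34,21],[21,13]]
F_98 mod 76 = Q^98[0][1] = 21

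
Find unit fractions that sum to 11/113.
1/11 + 1/156 + 1/38782 + 1/3760070028

Greedy algorithm:
11/113: ceiling(113/11) = 11, use 1/11
8/1243: ceiling(1243/8) = 156, use 1/156
5/193908: ceiling(193908/5) = 38782, use 1/38782
1/3760070028: ceiling(3760070028/1) = 3760070028, use 1/3760070028
Result: 11/113 = 1/11 + 1/156 + 1/38782 + 1/3760070028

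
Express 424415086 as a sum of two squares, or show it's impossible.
Not possible

Factorization: 424415086 = 2 × 37 × 179^3
By Fermat: n is sum of two squares iff every prime p ≡ 3 (mod 4) appears to even power.
Prime(s) ≡ 3 (mod 4) with odd exponent: [(179, 3)]
Therefore 424415086 cannot be expressed as a² + b².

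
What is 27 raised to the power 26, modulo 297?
27

Repeated squaring. Binary of 26 = 11010.
27^1 ≡ 27 (mod 297); 27^2 ≡ 135 (mod 297); 27^4 ≡ 108 (mod 297); 27^8 ≡ 81 (mod 297); 27^16 ≡ 27 (mod 297)
27^26 = 27^2 × 27^8 × 27^16 ≡ 27 (mod 297)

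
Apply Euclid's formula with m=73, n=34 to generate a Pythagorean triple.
(4173, 4964, 6485)

Euclid's formula: a = m² - n², b = 2mn, c = m² + n²
m = 73, n = 34
a = 73² - 34² = 5329 - 1156 = 4173
b = 2 × 73 × 34 = 4964
c = 73² + 34² = 5329 + 1156 = 6485
Verification: 4173² + 4964² = 17413929 + 24641296 = 42055225 = 6485² ✓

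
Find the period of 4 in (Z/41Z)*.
10

41 is prime, so ord(4) divides φ(41) = 40.
Divisors of 40: 1, 2, 4, 5, 8, 10, 20, 40.
Repeated squaring: 4^1 ≡ 4, 4^2 ≡ 16, 4^4 ≡ 10, 4^8 ≡ 18, 4^16 ≡ 37, 4^32 ≡ 16 (mod 41).
Test 4^d mod 41 for each divisor d in increasing order:
4^1 ≡ 4
4^2 ≡ 16
4^4 ≡ 10
4^5 = 4^4·4^1 ≡ 40
4^8 ≡ 18
4^10 = 4^8·4^2 ≡ 1  ← first divisor giving 1
The order is 10.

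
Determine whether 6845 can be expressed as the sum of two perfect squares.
11² + 82² (a=11, b=82)

Factorization: 6845 = 5 × 37^2
By Fermat: n is sum of two squares iff every prime p ≡ 3 (mod 4) appears to even power.
All primes ≡ 3 (mod 4) appear to even power.
Search a = 0, 1, 2, … for 6845 - a² a perfect square: first hit at a = 11: 6845 - 121 = 6724 = 82².
6845 = 11² + 82² = 121 + 6724 ✓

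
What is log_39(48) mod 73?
46

Baby-step giant-step with step n = ⌈√73⌉ = 9.
Baby steps 39^j mod 73 (j:value) for j=0..8: 0:1, 1:39, 2:61, 3:43, 4:71, 5:68, 6:24, 7:60, 8:4.
Giant-step multiplier: 39^(-9) ≡ 39^(72-9) = 39^63 ≡ 22 (mod 73).
Giant steps γ_i = 48·22^i mod 73: γ_0=48, γ_1=34, γ_2=18, γ_3=31, γ_4=25, γ_5=39 (in table at j=1).
x = i·n + j = 5·9 + 1 = 46.
Check: 39^46 ≡ 48 (mod 73).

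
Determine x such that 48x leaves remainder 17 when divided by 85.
x ≡ 34 (mod 85)

gcd(48, 85) = 1, which divides 17, so solutions exist.
Find 48^(-1) mod 85 by the extended Euclidean algorithm:
85 = 1 × 48 + 37  ⟹  37 = (1)·85 + (-1)·48
48 = 1 × 37 + 11  ⟹  11 = (-1)·85 + (2)·48
37 = 3 × 11 + 4  ⟹  4 = (4)·85 + (-7)·48
11 = 2 × 4 + 3  ⟹  3 = (-9)·85 + (16)·48
4 = 1 × 3 + 1  ⟹  1 = (13)·85 + (-23)·48
So (-23)·48 ≡ 1 (mod 85), i.e. 48^(-1) ≡ -23 ≡ 62 (mod 85).
x ≡ 62 × 17 = 1054 ≡ 34 (mod 85).
Check: 48 × 34 = 1632 ≡ 17 (mod 85).
Unique solution: x ≡ 34 (mod 85)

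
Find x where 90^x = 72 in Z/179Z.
137

Baby-step giant-step with step n = ⌈√179⌉ = 14.
Baby steps 90^j mod 179 (j:value) for j=0..13: 0:1, 1:90, 2:45, 3:112, 4:56, 5:28, 6:14, 7:7, 8:93, 9:136, 10:68, 11:34, 12:17, 13:98.
Giant-step multiplier: 90^(-14) ≡ 90^(178-14) = 90^164 ≡ 95 (mod 179).
Giant steps γ_i = 72·95^i mod 179: γ_0=72, γ_1=38, γ_2=30, γ_3=165, γ_4=102, γ_5=24, γ_6=132, γ_7=10, γ_8=55, γ_9=34 (in table at j=11).
x = i·n + j = 9·14 + 11 = 137.
Check: 90^137 ≡ 72 (mod 179).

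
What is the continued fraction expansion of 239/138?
[1; 1, 2, 1, 2, 1, 2, 3]

Euclidean algorithm steps:
239 = 1 × 138 + 101
138 = 1 × 101 + 37
101 = 2 × 37 + 27
37 = 1 × 27 + 10
27 = 2 × 10 + 7
10 = 1 × 7 + 3
7 = 2 × 3 + 1
3 = 3 × 1 + 0
Continued fraction: [1; 1, 2, 1, 2, 1, 2, 3]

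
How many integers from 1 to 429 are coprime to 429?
240

429 = 3 × 11 × 13
φ(n) = n × ∏(1 - 1/p) for each prime p dividing n
φ(429) = 429 × (1 - 1/3) × (1 - 1/11) × (1 - 1/13) = 240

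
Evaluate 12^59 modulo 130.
38

Repeated squaring. Binary of 59 = 111011.
12^1 ≡ 12 (mod 130); 12^2 ≡ 14 (mod 130); 12^4 ≡ 66 (mod 130); 12^8 ≡ 66 (mod 130); 12^16 ≡ 66 (mod 130); 12^32 ≡ 66 (mod 130)
12^59 = 12^1 × 12^2 × 12^8 × 12^16 × 12^32 ≡ 38 (mod 130)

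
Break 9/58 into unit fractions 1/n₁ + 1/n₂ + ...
1/7 + 1/82 + 1/8323

Greedy algorithm:
9/58: ceiling(58/9) = 7, use 1/7
5/406: ceiling(406/5) = 82, use 1/82
1/8323: ceiling(8323/1) = 8323, use 1/8323
Result: 9/58 = 1/7 + 1/82 + 1/8323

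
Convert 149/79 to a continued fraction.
[1; 1, 7, 1, 3, 2]

Euclidean algorithm steps:
149 = 1 × 79 + 70
79 = 1 × 70 + 9
70 = 7 × 9 + 7
9 = 1 × 7 + 2
7 = 3 × 2 + 1
2 = 2 × 1 + 0
Continued fraction: [1; 1, 7, 1, 3, 2]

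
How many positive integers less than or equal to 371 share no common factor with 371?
312

371 = 7 × 53
φ(n) = n × ∏(1 - 1/p) for each prime p dividing n
φ(371) = 371 × (1 - 1/7) × (1 - 1/53) = 312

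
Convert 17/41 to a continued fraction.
[0; 2, 2, 2, 3]

Euclidean algorithm steps:
17 = 0 × 41 + 17
41 = 2 × 17 + 7
17 = 2 × 7 + 3
7 = 2 × 3 + 1
3 = 3 × 1 + 0
Continued fraction: [0; 2, 2, 2, 3]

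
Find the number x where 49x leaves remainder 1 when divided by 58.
45

gcd(49, 58) = 1, so the inverse exists.
Extended Euclidean algorithm on (58, 49):
58 = 1 × 49 + 9  ⟹  9 = (1)·58 + (-1)·49
49 = 5 × 9 + 4  ⟹  4 = (-5)·58 + (6)·49
9 = 2 × 4 + 1  ⟹  1 = (11)·58 + (-13)·49
So (-13)·49 ≡ 1 (mod 58), i.e. 49^(-1) ≡ -13 ≡ 45 (mod 58).
Check: 49 × 45 = 2205 ≡ 1 (mod 58)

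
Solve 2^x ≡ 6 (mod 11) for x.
9

Baby-step giant-step with step n = ⌈√11⌉ = 4.
Baby steps 2^j mod 11 (j:value) for j=0..3: 0:1, 1:2, 2:4, 3:8.
Giant-step multiplier: 2^(-4) ≡ 2^(10-4) = 2^6 ≡ 9 (mod 11).
Giant steps γ_i = 6·9^i mod 11: γ_0=6, γ_1=10, γ_2=2 (in table at j=1).
x = i·n + j = 2·4 + 1 = 9.
Check: 2^9 ≡ 6 (mod 11).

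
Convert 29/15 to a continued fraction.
[1; 1, 14]

Euclidean algorithm steps:
29 = 1 × 15 + 14
15 = 1 × 14 + 1
14 = 14 × 1 + 0
Continued fraction: [1; 1, 14]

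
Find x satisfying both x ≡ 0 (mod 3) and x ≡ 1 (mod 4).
9

Using Chinese Remainder Theorem:
M = 3 × 4 = 12
M1 = 4, M2 = 3
y1 = 4^(-1) mod 3 = 1
y2 = 3^(-1) mod 4 = 3
x = (0×4×1 + 1×3×3) mod 12 = 9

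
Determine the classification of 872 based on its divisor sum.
deficient

Proper divisors of 872: sum = 1 + 2 + 4 + 8 + 109 + 218 + 436 = 778
Since 778 < 872, 872 is deficient.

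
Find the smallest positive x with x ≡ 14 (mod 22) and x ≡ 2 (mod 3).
14

Using Chinese Remainder Theorem:
M = 22 × 3 = 66
M1 = 3, M2 = 22
y1 = 3^(-1) mod 22 = 15
y2 = 22^(-1) mod 3 = 1
x = (14×3×15 + 2×22×1) mod 66 = 14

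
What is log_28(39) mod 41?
26

Baby-step giant-step with step n = ⌈√41⌉ = 7.
Baby steps 28^j mod 41 (j:value) for j=0..6: 0:1, 1:28, 2:5, 3:17, 4:25, 5:3, 6:2.
Giant-step multiplier: 28^(-7) ≡ 28^(40-7) = 28^33 ≡ 11 (mod 41).
Giant steps γ_i = 39·11^i mod 41: γ_0=39, γ_1=19, γ_2=4, γ_3=3 (in table at j=5).
x = i·n + j = 3·7 + 5 = 26.
Check: 28^26 ≡ 39 (mod 41).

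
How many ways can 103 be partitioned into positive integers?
271248950

p(n) counts ways to write n as a sum of positive integers (order ignored).
Euler's pentagonal recurrence: p(k) = p(k-1) + p(k-2) - p(k-5) - p(k-7) + p(k-12) + p(k-15) - ... (offsets j(3j∓1)/2, signs ++--, p(0)=1, p(<0)=0).
DP table for k = 0..102: p(0)=1, p(1)=1, p(2)=2, p(3)=3, p(4)=5, p(5)=7, p(6)=11, p(7)=15, p(8)=22, p(9)=30, p(10)=42, p(11)=56, p(12)=77, p(13)=101, p(14)=135, p(15)=176, p(16)=231, p(17)=297, p(18)=385, p(19)=490, p(20)=627, p(21)=792, p(22)=1002, p(23)=1255, p(24)=1575, p(25)=1958, p(26)=2436, p(27)=3010, p(28)=3718, p(29)=4565, p(30)=5604, p(31)=6842, p(32)=8349, p(33)=10143, p(34)=12310, p(35)=14883, p(36)=17977, p(37)=21637, p(38)=26015, p(39)=31185, p(40)=37338, p(41)=44583, p(42)=53174, p(43)=63261, p(44)=75175, p(45)=89134, p(46)=105558, p(47)=124754, p(48)=147273, p(49)=173525, p(50)=204226, p(51)=239943, p(52)=281589, p(53)=329931, p(54)=386155, p(55)=451276, p(56)=526823, p(57)=614154, p(58)=715220, p(59)=831820, p(60)=966467, p(61)=1121505, p(62)=1300156, p(63)=1505499, p(64)=1741630, p(65)=2012558, p(66)=2323520, p(67)=2679689, p(68)=3087735, p(69)=3554345, p(70)=4087968, p(71)=4697205, p(72)=5392783, p(73)=6185689, p(74)=7089500, p(75)=8118264, p(76)=9289091, p(77)=10619863, p(78)=12132164, p(79)=13848650, p(80)=15796476, p(81)=18004327, p(82)=20506255, p(83)=23338469, p(84)=26543660, p(85)=30167357, p(86)=34262962, p(87)=38887673, p(88)=44108109, p(89)=49995925, p(90)=56634173, p(91)=64112359, p(92)=72533807, p(93)=82010177, p(94)=92669720, p(95)=104651419, p(96)=118114304, p(97)=133230930, p(98)=150198136, p(99)=169229875, p(100)=190569292, p(101)=214481126, p(102)=241265379.
Final step: p(103) = p(102) + p(101) - p(98) - p(96) + p(91) + p(88) - p(81) - p(77) + p(68) + p(63) - p(52) - p(46) + p(33) + p(26) - p(11) - p(3)
= 241265379 + 214481126 - 150198136 - 118114304 + 64112359 + 44108109 - 18004327 - 10619863 + 3087735 + 1505499 - 281589 - 105558 + 10143 + 2436 - 56 - 3
= 271248950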